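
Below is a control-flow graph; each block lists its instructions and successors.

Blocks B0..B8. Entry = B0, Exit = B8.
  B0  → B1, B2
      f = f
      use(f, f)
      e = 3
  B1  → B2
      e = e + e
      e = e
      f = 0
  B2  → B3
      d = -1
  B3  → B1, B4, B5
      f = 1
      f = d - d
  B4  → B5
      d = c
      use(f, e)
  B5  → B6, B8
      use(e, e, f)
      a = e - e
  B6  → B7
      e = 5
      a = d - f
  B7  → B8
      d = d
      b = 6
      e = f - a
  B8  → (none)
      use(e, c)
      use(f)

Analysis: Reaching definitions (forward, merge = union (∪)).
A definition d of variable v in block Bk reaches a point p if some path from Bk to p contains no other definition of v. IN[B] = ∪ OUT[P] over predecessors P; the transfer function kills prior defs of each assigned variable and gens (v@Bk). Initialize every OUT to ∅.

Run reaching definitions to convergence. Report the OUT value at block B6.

Answer: {a@B6, d@B2, d@B4, e@B6, f@B3}

Working:
Per-block solution:
  B0:   IN={}   OUT={e@B0, f@B0}
  B1:   IN={d@B2, e@B0, e@B1, f@B0, f@B3}   OUT={d@B2, e@B1, f@B1}
  B2:   IN={d@B2, e@B0, e@B1, f@B0, f@B1}   OUT={d@B2, e@B0, e@B1, f@B0, f@B1}
  B3:   IN={d@B2, e@B0, e@B1, f@B0, f@B1}   OUT={d@B2, e@B0, e@B1, f@B3}
  B4:   IN={d@B2, e@B0, e@B1, f@B3}   OUT={d@B4, e@B0, e@B1, f@B3}
  B5:   IN={d@B2, d@B4, e@B0, e@B1, f@B3}   OUT={a@B5, d@B2, d@B4, e@B0, e@B1, f@B3}
  B6:   IN={a@B5, d@B2, d@B4, e@B0, e@B1, f@B3}   OUT={a@B6, d@B2, d@B4, e@B6, f@B3}
  B7:   IN={a@B6, d@B2, d@B4, e@B6, f@B3}   OUT={a@B6, b@B7, d@B7, e@B7, f@B3}
  B8:   IN={a@B5, a@B6, b@B7, d@B2, d@B4, d@B7, e@B0, e@B1, e@B7, f@B3}   OUT={a@B5, a@B6, b@B7, d@B2, d@B4, d@B7, e@B0, e@B1, e@B7, f@B3}

Merge at B6: IN[B6] = OUT[B5] = {a@B5, d@B2, d@B4, e@B0, e@B1, f@B3}
Applying B6's transfer function to that IN value gives OUT[B6] (row B6 above).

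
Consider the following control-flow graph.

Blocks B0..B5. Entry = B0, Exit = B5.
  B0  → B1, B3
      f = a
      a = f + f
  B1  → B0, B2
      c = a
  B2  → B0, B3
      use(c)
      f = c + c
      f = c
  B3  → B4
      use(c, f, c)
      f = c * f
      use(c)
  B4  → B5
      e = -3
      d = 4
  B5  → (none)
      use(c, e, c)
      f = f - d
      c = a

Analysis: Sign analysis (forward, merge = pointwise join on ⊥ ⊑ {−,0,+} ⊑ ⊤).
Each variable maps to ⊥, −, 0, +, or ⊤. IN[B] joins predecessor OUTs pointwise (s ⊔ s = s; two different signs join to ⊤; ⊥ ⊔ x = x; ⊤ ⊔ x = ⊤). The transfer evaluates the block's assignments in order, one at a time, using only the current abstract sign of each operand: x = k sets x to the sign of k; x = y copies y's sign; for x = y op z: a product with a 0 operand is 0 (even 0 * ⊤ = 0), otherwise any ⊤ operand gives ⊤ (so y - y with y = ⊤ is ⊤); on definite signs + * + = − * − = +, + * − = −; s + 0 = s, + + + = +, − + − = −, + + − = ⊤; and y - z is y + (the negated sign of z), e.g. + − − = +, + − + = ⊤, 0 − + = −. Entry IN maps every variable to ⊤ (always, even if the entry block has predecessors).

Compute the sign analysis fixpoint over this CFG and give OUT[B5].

Answer: {a: ⊤, b: ⊤, c: ⊤, d: +, e: -, f: ⊤}

Derivation:
Fixpoint table:
  B0:   IN=(all ⊤)   OUT=(all ⊤)
  B1:   IN=(all ⊤)   OUT=(all ⊤)
  B2:   IN=(all ⊤)   OUT=(all ⊤)
  B3:   IN=(all ⊤)   OUT=(all ⊤)
  B4:   IN=(all ⊤)   OUT={d:+, e:-; rest ⊤}
  B5:   IN={d:+, e:-; rest ⊤}   OUT={d:+, e:-; rest ⊤}

Merge at B5: IN[B5] = OUT[B4] = {a: ⊤, b: ⊤, c: ⊤, d: +, e: -, f: ⊤}
Applying B5's transfer function to that IN value gives OUT[B5] (row B5 above).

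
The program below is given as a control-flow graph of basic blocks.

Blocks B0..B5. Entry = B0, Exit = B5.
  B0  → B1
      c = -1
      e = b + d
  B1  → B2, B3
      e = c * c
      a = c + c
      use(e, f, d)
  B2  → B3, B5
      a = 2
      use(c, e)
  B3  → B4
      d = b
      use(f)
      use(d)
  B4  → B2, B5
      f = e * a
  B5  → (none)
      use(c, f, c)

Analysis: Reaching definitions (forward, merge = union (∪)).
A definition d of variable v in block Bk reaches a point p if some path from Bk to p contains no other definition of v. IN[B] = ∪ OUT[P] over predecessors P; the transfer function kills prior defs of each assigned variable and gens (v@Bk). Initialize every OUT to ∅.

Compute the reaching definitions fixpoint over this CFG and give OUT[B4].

Answer: {a@B1, a@B2, c@B0, d@B3, e@B1, f@B4}

Working:
Converged values:
  B0:  IN={}  OUT={c@B0, e@B0}
  B1:  IN={c@B0, e@B0}  OUT={a@B1, c@B0, e@B1}
  B2:  IN={a@B1, a@B2, c@B0, d@B3, e@B1, f@B4}  OUT={a@B2, c@B0, d@B3, e@B1, f@B4}
  B3:  IN={a@B1, a@B2, c@B0, d@B3, e@B1, f@B4}  OUT={a@B1, a@B2, c@B0, d@B3, e@B1, f@B4}
  B4:  IN={a@B1, a@B2, c@B0, d@B3, e@B1, f@B4}  OUT={a@B1, a@B2, c@B0, d@B3, e@B1, f@B4}
  B5:  IN={a@B1, a@B2, c@B0, d@B3, e@B1, f@B4}  OUT={a@B1, a@B2, c@B0, d@B3, e@B1, f@B4}

Merge at B4: IN[B4] = OUT[B3] = {a@B1, a@B2, c@B0, d@B3, e@B1, f@B4}
Applying B4's transfer function to that IN value gives OUT[B4] (row B4 above).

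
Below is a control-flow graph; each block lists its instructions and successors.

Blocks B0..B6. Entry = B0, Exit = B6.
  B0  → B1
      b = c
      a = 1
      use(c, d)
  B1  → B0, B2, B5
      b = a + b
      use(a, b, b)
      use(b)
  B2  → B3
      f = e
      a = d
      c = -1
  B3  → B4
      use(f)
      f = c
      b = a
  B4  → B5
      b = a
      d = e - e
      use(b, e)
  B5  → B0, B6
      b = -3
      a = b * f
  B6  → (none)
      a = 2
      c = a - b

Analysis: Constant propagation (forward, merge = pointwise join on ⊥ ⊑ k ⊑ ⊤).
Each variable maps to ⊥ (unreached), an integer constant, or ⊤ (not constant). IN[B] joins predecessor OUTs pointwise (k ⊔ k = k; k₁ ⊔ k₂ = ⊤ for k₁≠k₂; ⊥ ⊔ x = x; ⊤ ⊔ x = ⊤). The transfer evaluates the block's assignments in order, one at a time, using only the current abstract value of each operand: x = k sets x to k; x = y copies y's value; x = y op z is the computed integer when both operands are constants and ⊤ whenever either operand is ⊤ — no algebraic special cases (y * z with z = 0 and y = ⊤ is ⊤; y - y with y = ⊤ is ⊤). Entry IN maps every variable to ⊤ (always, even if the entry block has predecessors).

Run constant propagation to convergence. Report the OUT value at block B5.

Per-block solution:
  B0: | IN=(all ⊤) | OUT={a:1; rest ⊤}
  B1: | IN={a:1; rest ⊤} | OUT={a:1; rest ⊤}
  B2: | IN={a:1; rest ⊤} | OUT={c:-1; rest ⊤}
  B3: | IN={c:-1; rest ⊤} | OUT={c:-1, f:-1; rest ⊤}
  B4: | IN={c:-1, f:-1; rest ⊤} | OUT={c:-1, f:-1; rest ⊤}
  B5: | IN=(all ⊤) | OUT={b:-3; rest ⊤}
  B6: | IN={b:-3; rest ⊤} | OUT={a:2, b:-3, c:5; rest ⊤}

Merge at B5: IN[B5] = OUT[B1] ⊔ OUT[B4] = {a: ⊤, b: ⊤, c: ⊤, d: ⊤, e: ⊤, f: ⊤}
Applying B5's transfer function to that IN value gives OUT[B5] (row B5 above).

Answer: {a: ⊤, b: -3, c: ⊤, d: ⊤, e: ⊤, f: ⊤}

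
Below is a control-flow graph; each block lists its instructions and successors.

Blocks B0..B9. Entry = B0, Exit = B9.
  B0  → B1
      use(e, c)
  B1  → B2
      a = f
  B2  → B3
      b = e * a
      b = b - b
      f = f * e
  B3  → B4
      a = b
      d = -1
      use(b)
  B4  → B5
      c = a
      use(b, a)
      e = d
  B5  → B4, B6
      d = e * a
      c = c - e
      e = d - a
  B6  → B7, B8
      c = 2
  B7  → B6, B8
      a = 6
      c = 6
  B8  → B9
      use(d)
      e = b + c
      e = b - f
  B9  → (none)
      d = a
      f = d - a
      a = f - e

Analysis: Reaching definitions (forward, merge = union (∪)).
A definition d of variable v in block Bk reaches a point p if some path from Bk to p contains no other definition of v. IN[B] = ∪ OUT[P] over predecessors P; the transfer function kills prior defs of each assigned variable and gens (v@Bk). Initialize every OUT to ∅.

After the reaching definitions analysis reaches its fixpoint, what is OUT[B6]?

Converged values:
  B0: | IN={} | OUT={}
  B1: | IN={} | OUT={a@B1}
  B2: | IN={a@B1} | OUT={a@B1, b@B2, f@B2}
  B3: | IN={a@B1, b@B2, f@B2} | OUT={a@B3, b@B2, d@B3, f@B2}
  B4: | IN={a@B3, b@B2, c@B5, d@B3, d@B5, e@B5, f@B2} | OUT={a@B3, b@B2, c@B4, d@B3, d@B5, e@B4, f@B2}
  B5: | IN={a@B3, b@B2, c@B4, d@B3, d@B5, e@B4, f@B2} | OUT={a@B3, b@B2, c@B5, d@B5, e@B5, f@B2}
  B6: | IN={a@B3, a@B7, b@B2, c@B5, c@B7, d@B5, e@B5, f@B2} | OUT={a@B3, a@B7, b@B2, c@B6, d@B5, e@B5, f@B2}
  B7: | IN={a@B3, a@B7, b@B2, c@B6, d@B5, e@B5, f@B2} | OUT={a@B7, b@B2, c@B7, d@B5, e@B5, f@B2}
  B8: | IN={a@B3, a@B7, b@B2, c@B6, c@B7, d@B5, e@B5, f@B2} | OUT={a@B3, a@B7, b@B2, c@B6, c@B7, d@B5, e@B8, f@B2}
  B9: | IN={a@B3, a@B7, b@B2, c@B6, c@B7, d@B5, e@B8, f@B2} | OUT={a@B9, b@B2, c@B6, c@B7, d@B9, e@B8, f@B9}

Merge at B6: IN[B6] = OUT[B5] ⊔ OUT[B7] = {a@B3, a@B7, b@B2, c@B5, c@B7, d@B5, e@B5, f@B2}
Applying B6's transfer function to that IN value gives OUT[B6] (row B6 above).

Answer: {a@B3, a@B7, b@B2, c@B6, d@B5, e@B5, f@B2}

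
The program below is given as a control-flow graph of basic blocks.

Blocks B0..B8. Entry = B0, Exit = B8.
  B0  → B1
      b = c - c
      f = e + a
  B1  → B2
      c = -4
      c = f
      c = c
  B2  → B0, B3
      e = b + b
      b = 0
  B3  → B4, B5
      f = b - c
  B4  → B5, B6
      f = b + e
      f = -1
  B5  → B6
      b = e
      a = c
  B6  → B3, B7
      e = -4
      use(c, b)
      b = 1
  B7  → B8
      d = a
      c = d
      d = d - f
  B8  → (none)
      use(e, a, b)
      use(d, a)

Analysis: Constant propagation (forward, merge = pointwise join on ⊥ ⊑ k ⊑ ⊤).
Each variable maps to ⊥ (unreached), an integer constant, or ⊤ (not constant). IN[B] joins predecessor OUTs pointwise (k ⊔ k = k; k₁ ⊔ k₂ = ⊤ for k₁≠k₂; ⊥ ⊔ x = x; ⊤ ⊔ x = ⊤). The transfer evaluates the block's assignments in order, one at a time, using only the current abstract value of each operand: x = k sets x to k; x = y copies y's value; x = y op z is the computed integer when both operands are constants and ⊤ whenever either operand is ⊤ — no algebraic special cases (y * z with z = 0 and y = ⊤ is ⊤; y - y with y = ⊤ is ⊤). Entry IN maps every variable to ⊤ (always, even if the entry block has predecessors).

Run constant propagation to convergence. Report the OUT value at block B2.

Answer: {a: ⊤, b: 0, c: ⊤, d: ⊤, e: ⊤, f: ⊤}

Trace:
Converged values:
  B0: | IN=(all ⊤) | OUT=(all ⊤)
  B1: | IN=(all ⊤) | OUT=(all ⊤)
  B2: | IN=(all ⊤) | OUT={b:0; rest ⊤}
  B3: | IN=(all ⊤) | OUT=(all ⊤)
  B4: | IN=(all ⊤) | OUT={f:-1; rest ⊤}
  B5: | IN=(all ⊤) | OUT=(all ⊤)
  B6: | IN=(all ⊤) | OUT={b:1, e:-4; rest ⊤}
  B7: | IN={b:1, e:-4; rest ⊤} | OUT={b:1, e:-4; rest ⊤}
  B8: | IN={b:1, e:-4; rest ⊤} | OUT={b:1, e:-4; rest ⊤}

Merge at B2: IN[B2] = OUT[B1] = {a: ⊤, b: ⊤, c: ⊤, d: ⊤, e: ⊤, f: ⊤}
Applying B2's transfer function to that IN value gives OUT[B2] (row B2 above).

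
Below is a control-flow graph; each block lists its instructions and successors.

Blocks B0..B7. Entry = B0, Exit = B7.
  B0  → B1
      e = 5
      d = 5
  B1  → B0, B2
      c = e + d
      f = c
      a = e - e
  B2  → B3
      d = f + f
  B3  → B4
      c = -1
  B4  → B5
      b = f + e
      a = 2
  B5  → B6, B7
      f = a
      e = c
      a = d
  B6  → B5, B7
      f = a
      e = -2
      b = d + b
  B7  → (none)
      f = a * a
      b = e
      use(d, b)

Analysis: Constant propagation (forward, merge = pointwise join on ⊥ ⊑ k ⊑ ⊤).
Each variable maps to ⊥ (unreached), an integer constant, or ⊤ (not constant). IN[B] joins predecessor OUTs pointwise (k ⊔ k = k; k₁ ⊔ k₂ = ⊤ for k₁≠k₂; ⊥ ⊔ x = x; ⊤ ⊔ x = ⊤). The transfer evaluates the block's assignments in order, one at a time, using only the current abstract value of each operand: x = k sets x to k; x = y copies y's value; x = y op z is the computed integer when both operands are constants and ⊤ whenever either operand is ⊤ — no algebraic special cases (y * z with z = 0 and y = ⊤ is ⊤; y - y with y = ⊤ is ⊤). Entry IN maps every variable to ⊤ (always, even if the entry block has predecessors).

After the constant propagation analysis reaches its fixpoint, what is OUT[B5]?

Fixpoint table:
  B0:   IN=(all ⊤)   OUT={d:5, e:5; rest ⊤}
  B1:   IN={d:5, e:5; rest ⊤}   OUT={a:0, c:10, d:5, e:5, f:10; rest ⊤}
  B2:   IN={a:0, c:10, d:5, e:5, f:10; rest ⊤}   OUT={a:0, c:10, d:20, e:5, f:10; rest ⊤}
  B3:   IN={a:0, c:10, d:20, e:5, f:10; rest ⊤}   OUT={a:0, c:-1, d:20, e:5, f:10; rest ⊤}
  B4:   IN={a:0, c:-1, d:20, e:5, f:10; rest ⊤}   OUT={a:2, b:15, c:-1, d:20, e:5, f:10; rest ⊤}
  B5:   IN={c:-1, d:20; rest ⊤}   OUT={a:20, c:-1, d:20, e:-1; rest ⊤}
  B6:   IN={a:20, c:-1, d:20, e:-1; rest ⊤}   OUT={a:20, c:-1, d:20, e:-2, f:20; rest ⊤}
  B7:   IN={a:20, c:-1, d:20; rest ⊤}   OUT={a:20, c:-1, d:20, f:400; rest ⊤}

Merge at B5: IN[B5] = OUT[B4] ⊔ OUT[B6] = {a: ⊤, b: ⊤, c: -1, d: 20, e: ⊤, f: ⊤}
Applying B5's transfer function to that IN value gives OUT[B5] (row B5 above).

Answer: {a: 20, b: ⊤, c: -1, d: 20, e: -1, f: ⊤}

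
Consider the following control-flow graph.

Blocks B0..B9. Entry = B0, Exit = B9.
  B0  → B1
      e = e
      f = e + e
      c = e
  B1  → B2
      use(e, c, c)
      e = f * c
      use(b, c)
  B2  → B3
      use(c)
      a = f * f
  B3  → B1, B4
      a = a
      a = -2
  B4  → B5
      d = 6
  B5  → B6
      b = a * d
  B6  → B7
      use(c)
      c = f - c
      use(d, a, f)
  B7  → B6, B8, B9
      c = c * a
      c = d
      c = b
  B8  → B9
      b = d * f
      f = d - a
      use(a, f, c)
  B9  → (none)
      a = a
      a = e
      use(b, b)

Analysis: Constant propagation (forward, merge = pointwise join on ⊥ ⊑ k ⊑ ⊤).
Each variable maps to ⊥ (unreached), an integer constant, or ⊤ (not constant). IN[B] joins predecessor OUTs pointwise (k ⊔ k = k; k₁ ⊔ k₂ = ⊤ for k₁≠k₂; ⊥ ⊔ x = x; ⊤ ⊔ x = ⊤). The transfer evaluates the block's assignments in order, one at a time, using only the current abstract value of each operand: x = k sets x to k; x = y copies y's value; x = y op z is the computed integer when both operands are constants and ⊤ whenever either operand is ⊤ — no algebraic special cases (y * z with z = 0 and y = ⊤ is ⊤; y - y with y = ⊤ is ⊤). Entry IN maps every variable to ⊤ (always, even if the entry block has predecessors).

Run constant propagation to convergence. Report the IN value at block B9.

Answer: {a: -2, b: ⊤, c: -12, d: 6, e: ⊤, f: ⊤}

Derivation:
Fixpoint table:
  B0:  IN=(all ⊤)  OUT=(all ⊤)
  B1:  IN=(all ⊤)  OUT=(all ⊤)
  B2:  IN=(all ⊤)  OUT=(all ⊤)
  B3:  IN=(all ⊤)  OUT={a:-2; rest ⊤}
  B4:  IN={a:-2; rest ⊤}  OUT={a:-2, d:6; rest ⊤}
  B5:  IN={a:-2, d:6; rest ⊤}  OUT={a:-2, b:-12, d:6; rest ⊤}
  B6:  IN={a:-2, b:-12, d:6; rest ⊤}  OUT={a:-2, b:-12, d:6; rest ⊤}
  B7:  IN={a:-2, b:-12, d:6; rest ⊤}  OUT={a:-2, b:-12, c:-12, d:6; rest ⊤}
  B8:  IN={a:-2, b:-12, c:-12, d:6; rest ⊤}  OUT={a:-2, c:-12, d:6, f:8; rest ⊤}
  B9:  IN={a:-2, c:-12, d:6; rest ⊤}  OUT={c:-12, d:6; rest ⊤}

Merge at B9: IN[B9] = OUT[B7] ⊔ OUT[B8] = {a: -2, b: ⊤, c: -12, d: 6, e: ⊤, f: ⊤}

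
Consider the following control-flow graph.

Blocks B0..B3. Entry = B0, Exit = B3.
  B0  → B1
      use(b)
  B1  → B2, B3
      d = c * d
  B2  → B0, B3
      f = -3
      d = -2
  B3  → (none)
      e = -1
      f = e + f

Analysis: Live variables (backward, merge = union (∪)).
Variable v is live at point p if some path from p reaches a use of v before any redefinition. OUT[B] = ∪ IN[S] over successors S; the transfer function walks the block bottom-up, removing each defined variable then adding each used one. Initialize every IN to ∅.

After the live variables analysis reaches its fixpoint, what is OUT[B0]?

Per-block solution:
  B0:  IN={b, c, d, f}  OUT={b, c, d, f}
  B1:  IN={b, c, d, f}  OUT={b, c, f}
  B2:  IN={b, c}  OUT={b, c, d, f}
  B3:  IN={f}  OUT={}

Merge at B0: OUT[B0] = IN[B1] = {b, c, d, f}

Answer: {b, c, d, f}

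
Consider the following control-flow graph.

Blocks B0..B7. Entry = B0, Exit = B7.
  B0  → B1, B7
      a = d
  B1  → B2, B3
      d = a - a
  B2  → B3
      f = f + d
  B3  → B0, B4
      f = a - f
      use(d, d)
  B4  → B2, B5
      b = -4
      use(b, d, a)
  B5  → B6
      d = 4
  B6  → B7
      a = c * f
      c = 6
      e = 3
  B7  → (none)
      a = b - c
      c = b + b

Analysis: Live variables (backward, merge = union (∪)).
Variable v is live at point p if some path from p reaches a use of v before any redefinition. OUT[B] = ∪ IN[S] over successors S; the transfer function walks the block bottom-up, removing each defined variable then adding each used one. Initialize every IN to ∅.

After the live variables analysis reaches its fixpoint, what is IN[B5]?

Answer: {b, c, f}

Trace:
Per-block solution:
  B0:   IN={b, c, d, f}   OUT={a, b, c, f}
  B1:   IN={a, b, c, f}   OUT={a, b, c, d, f}
  B2:   IN={a, b, c, d, f}   OUT={a, b, c, d, f}
  B3:   IN={a, b, c, d, f}   OUT={a, b, c, d, f}
  B4:   IN={a, c, d, f}   OUT={a, b, c, d, f}
  B5:   IN={b, c, f}   OUT={b, c, f}
  B6:   IN={b, c, f}   OUT={b, c}
  B7:   IN={b, c}   OUT={}

Merge at B5: OUT[B5] = IN[B6] = {b, c, f}
Applying B5's transfer function to that OUT value gives IN[B5] (row B5 above).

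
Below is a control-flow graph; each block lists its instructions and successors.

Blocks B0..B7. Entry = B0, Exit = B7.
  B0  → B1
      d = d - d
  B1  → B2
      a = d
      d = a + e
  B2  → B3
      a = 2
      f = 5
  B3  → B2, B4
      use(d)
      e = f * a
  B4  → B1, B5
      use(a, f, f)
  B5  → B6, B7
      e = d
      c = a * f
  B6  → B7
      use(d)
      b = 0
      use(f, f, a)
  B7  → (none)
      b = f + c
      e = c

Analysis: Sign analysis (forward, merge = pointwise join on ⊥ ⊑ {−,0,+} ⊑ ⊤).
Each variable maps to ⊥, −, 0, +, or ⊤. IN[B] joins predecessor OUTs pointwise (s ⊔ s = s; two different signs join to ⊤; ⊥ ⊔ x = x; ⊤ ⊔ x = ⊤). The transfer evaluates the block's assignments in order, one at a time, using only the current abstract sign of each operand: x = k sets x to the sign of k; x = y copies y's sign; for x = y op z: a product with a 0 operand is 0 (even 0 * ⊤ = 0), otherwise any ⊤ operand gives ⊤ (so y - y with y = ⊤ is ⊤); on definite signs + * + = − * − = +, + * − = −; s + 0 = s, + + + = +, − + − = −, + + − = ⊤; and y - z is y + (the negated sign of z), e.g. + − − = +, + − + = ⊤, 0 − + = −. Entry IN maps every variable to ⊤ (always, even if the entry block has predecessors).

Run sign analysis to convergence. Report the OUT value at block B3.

Fixpoint table:
  B0:   IN=(all ⊤)   OUT=(all ⊤)
  B1:   IN=(all ⊤)   OUT=(all ⊤)
  B2:   IN=(all ⊤)   OUT={a:+, f:+; rest ⊤}
  B3:   IN={a:+, f:+; rest ⊤}   OUT={a:+, e:+, f:+; rest ⊤}
  B4:   IN={a:+, e:+, f:+; rest ⊤}   OUT={a:+, e:+, f:+; rest ⊤}
  B5:   IN={a:+, e:+, f:+; rest ⊤}   OUT={a:+, c:+, f:+; rest ⊤}
  B6:   IN={a:+, c:+, f:+; rest ⊤}   OUT={a:+, b:0, c:+, f:+; rest ⊤}
  B7:   IN={a:+, c:+, f:+; rest ⊤}   OUT={a:+, b:+, c:+, e:+, f:+; rest ⊤}

Merge at B3: IN[B3] = OUT[B2] = {a: +, b: ⊤, c: ⊤, d: ⊤, e: ⊤, f: +}
Applying B3's transfer function to that IN value gives OUT[B3] (row B3 above).

Answer: {a: +, b: ⊤, c: ⊤, d: ⊤, e: +, f: +}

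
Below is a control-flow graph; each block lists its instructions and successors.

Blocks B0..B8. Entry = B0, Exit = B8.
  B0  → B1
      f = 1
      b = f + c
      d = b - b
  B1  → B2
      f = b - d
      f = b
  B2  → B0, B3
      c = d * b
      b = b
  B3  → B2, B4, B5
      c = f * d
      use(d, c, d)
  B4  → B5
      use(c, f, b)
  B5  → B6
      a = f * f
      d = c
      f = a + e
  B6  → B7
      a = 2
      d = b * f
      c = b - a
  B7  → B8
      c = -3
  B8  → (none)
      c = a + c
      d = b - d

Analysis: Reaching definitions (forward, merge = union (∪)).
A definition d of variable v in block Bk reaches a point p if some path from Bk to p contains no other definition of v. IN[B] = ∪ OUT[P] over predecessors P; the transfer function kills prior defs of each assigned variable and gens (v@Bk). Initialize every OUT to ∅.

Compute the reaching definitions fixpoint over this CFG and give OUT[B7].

Fixpoint table:
  B0:   IN={b@B2, c@B2, d@B0, f@B1}   OUT={b@B0, c@B2, d@B0, f@B0}
  B1:   IN={b@B0, c@B2, d@B0, f@B0}   OUT={b@B0, c@B2, d@B0, f@B1}
  B2:   IN={b@B0, b@B2, c@B2, c@B3, d@B0, f@B1}   OUT={b@B2, c@B2, d@B0, f@B1}
  B3:   IN={b@B2, c@B2, d@B0, f@B1}   OUT={b@B2, c@B3, d@B0, f@B1}
  B4:   IN={b@B2, c@B3, d@B0, f@B1}   OUT={b@B2, c@B3, d@B0, f@B1}
  B5:   IN={b@B2, c@B3, d@B0, f@B1}   OUT={a@B5, b@B2, c@B3, d@B5, f@B5}
  B6:   IN={a@B5, b@B2, c@B3, d@B5, f@B5}   OUT={a@B6, b@B2, c@B6, d@B6, f@B5}
  B7:   IN={a@B6, b@B2, c@B6, d@B6, f@B5}   OUT={a@B6, b@B2, c@B7, d@B6, f@B5}
  B8:   IN={a@B6, b@B2, c@B7, d@B6, f@B5}   OUT={a@B6, b@B2, c@B8, d@B8, f@B5}

Merge at B7: IN[B7] = OUT[B6] = {a@B6, b@B2, c@B6, d@B6, f@B5}
Applying B7's transfer function to that IN value gives OUT[B7] (row B7 above).

Answer: {a@B6, b@B2, c@B7, d@B6, f@B5}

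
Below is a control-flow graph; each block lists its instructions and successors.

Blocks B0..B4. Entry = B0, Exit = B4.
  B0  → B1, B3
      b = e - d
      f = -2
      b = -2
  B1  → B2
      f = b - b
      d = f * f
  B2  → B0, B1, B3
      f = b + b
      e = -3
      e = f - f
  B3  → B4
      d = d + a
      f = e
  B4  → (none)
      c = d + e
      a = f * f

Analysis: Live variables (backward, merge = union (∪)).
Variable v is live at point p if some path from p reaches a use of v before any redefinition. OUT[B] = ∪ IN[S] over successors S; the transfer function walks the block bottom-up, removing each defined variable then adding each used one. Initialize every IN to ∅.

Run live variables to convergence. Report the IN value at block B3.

Answer: {a, d, e}

Working:
Converged values:
  B0: | IN={a, d, e} | OUT={a, b, d, e}
  B1: | IN={a, b} | OUT={a, b, d}
  B2: | IN={a, b, d} | OUT={a, b, d, e}
  B3: | IN={a, d, e} | OUT={d, e, f}
  B4: | IN={d, e, f} | OUT={}

Merge at B3: OUT[B3] = IN[B4] = {d, e, f}
Applying B3's transfer function to that OUT value gives IN[B3] (row B3 above).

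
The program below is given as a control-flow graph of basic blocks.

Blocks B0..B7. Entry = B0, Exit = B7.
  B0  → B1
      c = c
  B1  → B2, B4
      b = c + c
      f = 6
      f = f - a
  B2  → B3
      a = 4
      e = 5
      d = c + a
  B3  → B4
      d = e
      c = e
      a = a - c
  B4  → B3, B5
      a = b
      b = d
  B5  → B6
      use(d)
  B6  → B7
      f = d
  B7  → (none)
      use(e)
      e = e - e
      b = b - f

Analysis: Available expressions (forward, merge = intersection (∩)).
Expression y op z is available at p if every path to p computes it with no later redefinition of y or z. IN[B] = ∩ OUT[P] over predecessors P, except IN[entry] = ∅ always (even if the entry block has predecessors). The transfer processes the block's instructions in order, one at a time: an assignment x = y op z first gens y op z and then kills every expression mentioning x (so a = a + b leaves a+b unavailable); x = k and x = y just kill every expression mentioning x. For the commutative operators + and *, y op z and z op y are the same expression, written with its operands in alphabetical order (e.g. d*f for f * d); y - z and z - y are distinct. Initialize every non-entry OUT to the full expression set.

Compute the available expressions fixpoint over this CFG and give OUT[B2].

Per-block solution:
  B0:  IN={}  OUT={}
  B1:  IN={}  OUT={c+c}
  B2:  IN={c+c}  OUT={a+c, c+c}
  B3:  IN={}  OUT={}
  B4:  IN={}  OUT={}
  B5:  IN={}  OUT={}
  B6:  IN={}  OUT={}
  B7:  IN={}  OUT={}

Merge at B2: IN[B2] = OUT[B1] = {c+c}
Applying B2's transfer function to that IN value gives OUT[B2] (row B2 above).

Answer: {a+c, c+c}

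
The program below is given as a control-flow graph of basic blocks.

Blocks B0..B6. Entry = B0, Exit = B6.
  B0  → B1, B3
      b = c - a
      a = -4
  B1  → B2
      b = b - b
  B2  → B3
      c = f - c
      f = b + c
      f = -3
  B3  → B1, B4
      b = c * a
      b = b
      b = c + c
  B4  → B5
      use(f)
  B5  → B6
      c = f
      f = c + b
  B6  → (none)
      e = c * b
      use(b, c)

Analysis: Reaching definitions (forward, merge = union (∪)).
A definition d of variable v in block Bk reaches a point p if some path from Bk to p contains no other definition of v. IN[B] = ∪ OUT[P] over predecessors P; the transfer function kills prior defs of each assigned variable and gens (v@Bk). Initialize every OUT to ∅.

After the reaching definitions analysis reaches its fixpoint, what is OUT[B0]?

Answer: {a@B0, b@B0}

Trace:
Converged values:
  B0: | IN={} | OUT={a@B0, b@B0}
  B1: | IN={a@B0, b@B0, b@B3, c@B2, f@B2} | OUT={a@B0, b@B1, c@B2, f@B2}
  B2: | IN={a@B0, b@B1, c@B2, f@B2} | OUT={a@B0, b@B1, c@B2, f@B2}
  B3: | IN={a@B0, b@B0, b@B1, c@B2, f@B2} | OUT={a@B0, b@B3, c@B2, f@B2}
  B4: | IN={a@B0, b@B3, c@B2, f@B2} | OUT={a@B0, b@B3, c@B2, f@B2}
  B5: | IN={a@B0, b@B3, c@B2, f@B2} | OUT={a@B0, b@B3, c@B5, f@B5}
  B6: | IN={a@B0, b@B3, c@B5, f@B5} | OUT={a@B0, b@B3, c@B5, e@B6, f@B5}

B0 is the boundary node: IN[B0] = {}
Applying B0's transfer function to that IN value gives OUT[B0] (row B0 above).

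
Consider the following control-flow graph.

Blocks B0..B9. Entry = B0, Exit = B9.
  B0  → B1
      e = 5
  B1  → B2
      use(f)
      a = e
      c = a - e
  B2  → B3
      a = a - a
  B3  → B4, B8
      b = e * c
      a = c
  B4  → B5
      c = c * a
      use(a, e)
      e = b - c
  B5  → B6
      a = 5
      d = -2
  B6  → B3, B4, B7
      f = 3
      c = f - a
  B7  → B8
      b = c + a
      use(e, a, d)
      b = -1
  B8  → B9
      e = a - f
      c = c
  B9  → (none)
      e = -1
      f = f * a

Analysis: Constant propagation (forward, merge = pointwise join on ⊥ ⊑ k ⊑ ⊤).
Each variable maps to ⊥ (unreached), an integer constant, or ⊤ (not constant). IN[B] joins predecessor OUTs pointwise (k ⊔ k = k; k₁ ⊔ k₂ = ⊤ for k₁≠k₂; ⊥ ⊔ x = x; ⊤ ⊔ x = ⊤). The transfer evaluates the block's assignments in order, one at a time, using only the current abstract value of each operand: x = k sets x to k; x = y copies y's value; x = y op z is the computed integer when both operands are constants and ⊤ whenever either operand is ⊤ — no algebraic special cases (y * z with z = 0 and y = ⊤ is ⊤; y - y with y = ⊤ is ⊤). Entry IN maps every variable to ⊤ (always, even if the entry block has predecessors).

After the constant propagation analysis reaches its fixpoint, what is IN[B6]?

Fixpoint table:
  B0:   IN=(all ⊤)   OUT={e:5; rest ⊤}
  B1:   IN={e:5; rest ⊤}   OUT={a:5, c:0, e:5; rest ⊤}
  B2:   IN={a:5, c:0, e:5; rest ⊤}   OUT={a:0, c:0, e:5; rest ⊤}
  B3:   IN=(all ⊤)   OUT=(all ⊤)
  B4:   IN=(all ⊤)   OUT=(all ⊤)
  B5:   IN=(all ⊤)   OUT={a:5, d:-2; rest ⊤}
  B6:   IN={a:5, d:-2; rest ⊤}   OUT={a:5, c:-2, d:-2, f:3; rest ⊤}
  B7:   IN={a:5, c:-2, d:-2, f:3; rest ⊤}   OUT={a:5, b:-1, c:-2, d:-2, f:3; rest ⊤}
  B8:   IN=(all ⊤)   OUT=(all ⊤)
  B9:   IN=(all ⊤)   OUT={e:-1; rest ⊤}

Merge at B6: IN[B6] = OUT[B5] = {a: 5, b: ⊤, c: ⊤, d: -2, e: ⊤, f: ⊤}

Answer: {a: 5, b: ⊤, c: ⊤, d: -2, e: ⊤, f: ⊤}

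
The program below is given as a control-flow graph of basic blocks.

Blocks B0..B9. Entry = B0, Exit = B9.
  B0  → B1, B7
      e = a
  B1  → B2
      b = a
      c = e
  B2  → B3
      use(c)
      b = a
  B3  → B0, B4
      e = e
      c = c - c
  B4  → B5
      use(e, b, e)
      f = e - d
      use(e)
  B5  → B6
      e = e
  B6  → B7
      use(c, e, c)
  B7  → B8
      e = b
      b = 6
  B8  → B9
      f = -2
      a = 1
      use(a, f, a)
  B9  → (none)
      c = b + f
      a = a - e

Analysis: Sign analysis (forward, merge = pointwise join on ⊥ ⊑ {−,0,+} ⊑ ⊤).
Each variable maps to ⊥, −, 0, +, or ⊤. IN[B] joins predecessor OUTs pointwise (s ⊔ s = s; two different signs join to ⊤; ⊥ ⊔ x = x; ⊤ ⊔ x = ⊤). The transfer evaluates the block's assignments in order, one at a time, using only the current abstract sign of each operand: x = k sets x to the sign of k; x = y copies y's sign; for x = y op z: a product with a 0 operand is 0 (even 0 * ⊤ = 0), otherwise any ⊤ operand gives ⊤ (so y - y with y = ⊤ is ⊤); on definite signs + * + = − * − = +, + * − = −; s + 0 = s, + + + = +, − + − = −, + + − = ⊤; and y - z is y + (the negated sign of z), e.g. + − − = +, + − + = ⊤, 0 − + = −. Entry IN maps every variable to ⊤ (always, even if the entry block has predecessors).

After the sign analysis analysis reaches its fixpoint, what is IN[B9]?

Per-block solution:
  B0:   IN=(all ⊤)   OUT=(all ⊤)
  B1:   IN=(all ⊤)   OUT=(all ⊤)
  B2:   IN=(all ⊤)   OUT=(all ⊤)
  B3:   IN=(all ⊤)   OUT=(all ⊤)
  B4:   IN=(all ⊤)   OUT=(all ⊤)
  B5:   IN=(all ⊤)   OUT=(all ⊤)
  B6:   IN=(all ⊤)   OUT=(all ⊤)
  B7:   IN=(all ⊤)   OUT={b:+; rest ⊤}
  B8:   IN={b:+; rest ⊤}   OUT={a:+, b:+, f:-; rest ⊤}
  B9:   IN={a:+, b:+, f:-; rest ⊤}   OUT={b:+, f:-; rest ⊤}

Merge at B9: IN[B9] = OUT[B8] = {a: +, b: +, c: ⊤, d: ⊤, e: ⊤, f: -}

Answer: {a: +, b: +, c: ⊤, d: ⊤, e: ⊤, f: -}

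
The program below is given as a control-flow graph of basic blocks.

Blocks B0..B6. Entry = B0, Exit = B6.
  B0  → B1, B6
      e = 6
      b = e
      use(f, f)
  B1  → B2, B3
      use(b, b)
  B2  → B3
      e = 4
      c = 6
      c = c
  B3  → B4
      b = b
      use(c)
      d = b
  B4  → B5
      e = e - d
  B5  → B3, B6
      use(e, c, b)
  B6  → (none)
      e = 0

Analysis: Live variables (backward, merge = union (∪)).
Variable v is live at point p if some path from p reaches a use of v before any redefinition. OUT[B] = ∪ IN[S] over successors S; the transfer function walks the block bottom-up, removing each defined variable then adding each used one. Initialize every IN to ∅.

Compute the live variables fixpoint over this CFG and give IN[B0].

Answer: {c, f}

Derivation:
Converged values:
  B0: | IN={c, f} | OUT={b, c, e}
  B1: | IN={b, c, e} | OUT={b, c, e}
  B2: | IN={b} | OUT={b, c, e}
  B3: | IN={b, c, e} | OUT={b, c, d, e}
  B4: | IN={b, c, d, e} | OUT={b, c, e}
  B5: | IN={b, c, e} | OUT={b, c, e}
  B6: | IN={} | OUT={}

Merge at B0: OUT[B0] = IN[B1] ⊔ IN[B6] = {b, c, e}
Applying B0's transfer function to that OUT value gives IN[B0] (row B0 above).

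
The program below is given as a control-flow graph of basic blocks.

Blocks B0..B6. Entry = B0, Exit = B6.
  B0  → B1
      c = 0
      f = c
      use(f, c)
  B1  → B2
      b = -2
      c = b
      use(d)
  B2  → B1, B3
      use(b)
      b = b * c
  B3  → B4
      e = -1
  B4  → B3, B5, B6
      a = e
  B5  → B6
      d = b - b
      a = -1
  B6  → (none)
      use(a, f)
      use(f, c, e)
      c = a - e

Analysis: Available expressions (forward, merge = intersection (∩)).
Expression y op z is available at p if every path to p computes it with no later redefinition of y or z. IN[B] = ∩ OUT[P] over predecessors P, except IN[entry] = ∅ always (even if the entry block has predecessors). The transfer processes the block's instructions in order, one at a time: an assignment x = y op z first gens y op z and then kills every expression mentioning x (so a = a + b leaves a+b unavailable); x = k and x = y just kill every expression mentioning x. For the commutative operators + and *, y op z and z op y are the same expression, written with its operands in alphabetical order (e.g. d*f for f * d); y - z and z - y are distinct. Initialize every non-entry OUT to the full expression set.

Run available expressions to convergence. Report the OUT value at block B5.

Answer: {b-b}

Derivation:
Fixpoint table:
  B0:  IN={}  OUT={}
  B1:  IN={}  OUT={}
  B2:  IN={}  OUT={}
  B3:  IN={}  OUT={}
  B4:  IN={}  OUT={}
  B5:  IN={}  OUT={b-b}
  B6:  IN={}  OUT={a-e}

Merge at B5: IN[B5] = OUT[B4] = {}
Applying B5's transfer function to that IN value gives OUT[B5] (row B5 above).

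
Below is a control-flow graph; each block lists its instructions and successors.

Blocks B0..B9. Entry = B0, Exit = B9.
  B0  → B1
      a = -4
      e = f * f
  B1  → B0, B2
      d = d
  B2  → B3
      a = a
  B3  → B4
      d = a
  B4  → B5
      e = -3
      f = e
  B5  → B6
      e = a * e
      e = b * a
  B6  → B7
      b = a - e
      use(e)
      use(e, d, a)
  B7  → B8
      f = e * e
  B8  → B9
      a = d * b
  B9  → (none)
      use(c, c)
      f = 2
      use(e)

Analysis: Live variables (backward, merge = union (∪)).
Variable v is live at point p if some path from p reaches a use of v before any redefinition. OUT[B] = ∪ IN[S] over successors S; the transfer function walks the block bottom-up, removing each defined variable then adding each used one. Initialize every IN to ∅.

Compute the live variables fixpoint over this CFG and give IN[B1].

Per-block solution:
  B0:   IN={b, c, d, f}   OUT={a, b, c, d, f}
  B1:   IN={a, b, c, d, f}   OUT={a, b, c, d, f}
  B2:   IN={a, b, c}   OUT={a, b, c}
  B3:   IN={a, b, c}   OUT={a, b, c, d}
  B4:   IN={a, b, c, d}   OUT={a, b, c, d, e}
  B5:   IN={a, b, c, d, e}   OUT={a, c, d, e}
  B6:   IN={a, c, d, e}   OUT={b, c, d, e}
  B7:   IN={b, c, d, e}   OUT={b, c, d, e}
  B8:   IN={b, c, d, e}   OUT={c, e}
  B9:   IN={c, e}   OUT={}

Merge at B1: OUT[B1] = IN[B0] ⊔ IN[B2] = {a, b, c, d, f}
Applying B1's transfer function to that OUT value gives IN[B1] (row B1 above).

Answer: {a, b, c, d, f}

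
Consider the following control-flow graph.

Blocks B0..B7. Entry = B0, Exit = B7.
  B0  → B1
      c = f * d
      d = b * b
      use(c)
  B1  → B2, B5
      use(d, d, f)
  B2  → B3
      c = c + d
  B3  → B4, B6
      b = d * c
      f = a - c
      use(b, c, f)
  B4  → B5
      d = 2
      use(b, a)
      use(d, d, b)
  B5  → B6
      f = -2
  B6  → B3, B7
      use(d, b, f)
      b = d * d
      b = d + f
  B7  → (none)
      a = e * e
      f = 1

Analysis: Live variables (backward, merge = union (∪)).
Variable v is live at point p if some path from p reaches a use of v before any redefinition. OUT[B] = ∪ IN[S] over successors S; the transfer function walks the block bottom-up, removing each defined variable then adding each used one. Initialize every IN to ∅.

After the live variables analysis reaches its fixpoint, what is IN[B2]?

Fixpoint table:
  B0: | IN={a, b, d, e, f} | OUT={a, b, c, d, e, f}
  B1: | IN={a, b, c, d, e, f} | OUT={a, b, c, d, e}
  B2: | IN={a, c, d, e} | OUT={a, c, d, e}
  B3: | IN={a, c, d, e} | OUT={a, b, c, d, e, f}
  B4: | IN={a, b, c, e} | OUT={a, b, c, d, e}
  B5: | IN={a, b, c, d, e} | OUT={a, b, c, d, e, f}
  B6: | IN={a, b, c, d, e, f} | OUT={a, c, d, e}
  B7: | IN={e} | OUT={}

Merge at B2: OUT[B2] = IN[B3] = {a, c, d, e}
Applying B2's transfer function to that OUT value gives IN[B2] (row B2 above).

Answer: {a, c, d, e}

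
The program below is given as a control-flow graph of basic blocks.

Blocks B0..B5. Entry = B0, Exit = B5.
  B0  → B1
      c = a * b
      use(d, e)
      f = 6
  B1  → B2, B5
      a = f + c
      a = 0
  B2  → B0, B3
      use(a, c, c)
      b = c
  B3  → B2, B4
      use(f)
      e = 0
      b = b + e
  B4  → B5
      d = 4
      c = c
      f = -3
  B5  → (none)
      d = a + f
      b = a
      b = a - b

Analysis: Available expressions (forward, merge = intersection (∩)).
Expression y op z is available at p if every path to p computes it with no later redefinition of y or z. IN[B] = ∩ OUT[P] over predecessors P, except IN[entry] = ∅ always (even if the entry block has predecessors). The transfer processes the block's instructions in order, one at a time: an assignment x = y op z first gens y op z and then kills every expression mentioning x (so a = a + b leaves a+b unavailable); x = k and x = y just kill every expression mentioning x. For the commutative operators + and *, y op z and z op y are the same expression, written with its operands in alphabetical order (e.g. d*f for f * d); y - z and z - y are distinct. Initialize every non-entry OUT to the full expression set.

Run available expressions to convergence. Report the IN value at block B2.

Answer: {c+f}

Working:
Per-block solution:
  B0:   IN={}   OUT={a*b}
  B1:   IN={a*b}   OUT={c+f}
  B2:   IN={c+f}   OUT={c+f}
  B3:   IN={c+f}   OUT={c+f}
  B4:   IN={c+f}   OUT={}
  B5:   IN={}   OUT={a+f}

Merge at B2: IN[B2] = OUT[B1] ∩ OUT[B3] = {c+f}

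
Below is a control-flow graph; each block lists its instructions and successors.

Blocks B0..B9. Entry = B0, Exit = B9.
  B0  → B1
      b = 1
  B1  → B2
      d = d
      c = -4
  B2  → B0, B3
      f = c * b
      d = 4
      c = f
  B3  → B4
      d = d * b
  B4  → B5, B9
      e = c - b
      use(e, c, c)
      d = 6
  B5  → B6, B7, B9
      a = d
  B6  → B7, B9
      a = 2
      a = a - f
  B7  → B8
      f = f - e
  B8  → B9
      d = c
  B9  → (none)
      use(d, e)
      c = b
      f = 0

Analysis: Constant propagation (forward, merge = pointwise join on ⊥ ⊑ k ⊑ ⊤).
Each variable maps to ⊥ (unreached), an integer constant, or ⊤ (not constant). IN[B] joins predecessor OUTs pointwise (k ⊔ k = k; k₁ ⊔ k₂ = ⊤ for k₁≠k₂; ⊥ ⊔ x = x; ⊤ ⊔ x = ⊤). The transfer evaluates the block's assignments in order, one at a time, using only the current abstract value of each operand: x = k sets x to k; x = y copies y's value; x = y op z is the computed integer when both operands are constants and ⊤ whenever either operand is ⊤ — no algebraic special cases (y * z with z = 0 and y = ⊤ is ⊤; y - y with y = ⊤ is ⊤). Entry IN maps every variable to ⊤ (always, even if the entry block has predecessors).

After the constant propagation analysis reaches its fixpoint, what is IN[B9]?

Answer: {a: ⊤, b: 1, c: -4, d: ⊤, e: -5, f: ⊤}

Trace:
Per-block solution:
  B0: | IN=(all ⊤) | OUT={b:1; rest ⊤}
  B1: | IN={b:1; rest ⊤} | OUT={b:1, c:-4; rest ⊤}
  B2: | IN={b:1, c:-4; rest ⊤} | OUT={b:1, c:-4, d:4, f:-4; rest ⊤}
  B3: | IN={b:1, c:-4, d:4, f:-4; rest ⊤} | OUT={b:1, c:-4, d:4, f:-4; rest ⊤}
  B4: | IN={b:1, c:-4, d:4, f:-4; rest ⊤} | OUT={b:1, c:-4, d:6, e:-5, f:-4; rest ⊤}
  B5: | IN={b:1, c:-4, d:6, e:-5, f:-4; rest ⊤} | OUT={a:6, b:1, c:-4, d:6, e:-5, f:-4; rest ⊤}
  B6: | IN={a:6, b:1, c:-4, d:6, e:-5, f:-4; rest ⊤} | OUT={a:6, b:1, c:-4, d:6, e:-5, f:-4; rest ⊤}
  B7: | IN={a:6, b:1, c:-4, d:6, e:-5, f:-4; rest ⊤} | OUT={a:6, b:1, c:-4, d:6, e:-5, f:1; rest ⊤}
  B8: | IN={a:6, b:1, c:-4, d:6, e:-5, f:1; rest ⊤} | OUT={a:6, b:1, c:-4, d:-4, e:-5, f:1; rest ⊤}
  B9: | IN={b:1, c:-4, e:-5; rest ⊤} | OUT={b:1, c:1, e:-5, f:0; rest ⊤}

Merge at B9: IN[B9] = OUT[B4] ⊔ OUT[B5] ⊔ OUT[B6] ⊔ OUT[B8] = {a: ⊤, b: 1, c: -4, d: ⊤, e: -5, f: ⊤}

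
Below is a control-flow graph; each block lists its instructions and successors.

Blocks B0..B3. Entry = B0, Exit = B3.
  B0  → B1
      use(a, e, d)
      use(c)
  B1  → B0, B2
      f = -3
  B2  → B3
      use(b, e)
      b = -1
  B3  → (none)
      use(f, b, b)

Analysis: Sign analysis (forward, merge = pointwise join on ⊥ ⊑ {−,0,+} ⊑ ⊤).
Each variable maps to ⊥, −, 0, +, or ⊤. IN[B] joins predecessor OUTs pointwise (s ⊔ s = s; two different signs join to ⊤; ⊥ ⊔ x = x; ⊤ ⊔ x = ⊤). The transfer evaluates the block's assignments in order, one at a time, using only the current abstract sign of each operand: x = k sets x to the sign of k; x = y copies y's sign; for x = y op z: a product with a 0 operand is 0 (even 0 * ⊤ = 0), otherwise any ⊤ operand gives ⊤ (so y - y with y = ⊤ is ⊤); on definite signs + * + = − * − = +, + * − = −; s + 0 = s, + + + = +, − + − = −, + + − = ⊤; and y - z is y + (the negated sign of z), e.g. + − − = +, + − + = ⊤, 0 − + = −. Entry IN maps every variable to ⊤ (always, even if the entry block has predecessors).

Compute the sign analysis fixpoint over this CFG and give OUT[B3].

Converged values:
  B0:  IN=(all ⊤)  OUT=(all ⊤)
  B1:  IN=(all ⊤)  OUT={f:-; rest ⊤}
  B2:  IN={f:-; rest ⊤}  OUT={b:-, f:-; rest ⊤}
  B3:  IN={b:-, f:-; rest ⊤}  OUT={b:-, f:-; rest ⊤}

Merge at B3: IN[B3] = OUT[B2] = {a: ⊤, b: -, c: ⊤, d: ⊤, e: ⊤, f: -}
Applying B3's transfer function to that IN value gives OUT[B3] (row B3 above).

Answer: {a: ⊤, b: -, c: ⊤, d: ⊤, e: ⊤, f: -}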